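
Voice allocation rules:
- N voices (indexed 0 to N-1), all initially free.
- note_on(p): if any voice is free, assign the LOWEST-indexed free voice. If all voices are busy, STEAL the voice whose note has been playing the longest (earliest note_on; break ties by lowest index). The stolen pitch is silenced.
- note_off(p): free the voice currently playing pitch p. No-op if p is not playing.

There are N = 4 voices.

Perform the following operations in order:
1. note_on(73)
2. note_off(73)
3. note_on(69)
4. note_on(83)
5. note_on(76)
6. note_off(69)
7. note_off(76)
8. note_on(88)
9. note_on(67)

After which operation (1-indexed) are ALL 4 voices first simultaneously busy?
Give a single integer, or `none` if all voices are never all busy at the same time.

Answer: none

Derivation:
Op 1: note_on(73): voice 0 is free -> assigned | voices=[73 - - -]
Op 2: note_off(73): free voice 0 | voices=[- - - -]
Op 3: note_on(69): voice 0 is free -> assigned | voices=[69 - - -]
Op 4: note_on(83): voice 1 is free -> assigned | voices=[69 83 - -]
Op 5: note_on(76): voice 2 is free -> assigned | voices=[69 83 76 -]
Op 6: note_off(69): free voice 0 | voices=[- 83 76 -]
Op 7: note_off(76): free voice 2 | voices=[- 83 - -]
Op 8: note_on(88): voice 0 is free -> assigned | voices=[88 83 - -]
Op 9: note_on(67): voice 2 is free -> assigned | voices=[88 83 67 -]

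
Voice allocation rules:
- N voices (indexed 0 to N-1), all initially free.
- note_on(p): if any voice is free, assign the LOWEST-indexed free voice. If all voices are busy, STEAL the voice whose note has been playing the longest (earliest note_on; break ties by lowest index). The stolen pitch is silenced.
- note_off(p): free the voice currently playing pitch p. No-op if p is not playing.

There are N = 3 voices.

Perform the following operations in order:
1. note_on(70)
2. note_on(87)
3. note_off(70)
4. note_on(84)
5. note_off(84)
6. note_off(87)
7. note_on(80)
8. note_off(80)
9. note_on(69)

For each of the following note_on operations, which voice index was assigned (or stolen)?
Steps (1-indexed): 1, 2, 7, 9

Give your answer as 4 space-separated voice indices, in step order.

Op 1: note_on(70): voice 0 is free -> assigned | voices=[70 - -]
Op 2: note_on(87): voice 1 is free -> assigned | voices=[70 87 -]
Op 3: note_off(70): free voice 0 | voices=[- 87 -]
Op 4: note_on(84): voice 0 is free -> assigned | voices=[84 87 -]
Op 5: note_off(84): free voice 0 | voices=[- 87 -]
Op 6: note_off(87): free voice 1 | voices=[- - -]
Op 7: note_on(80): voice 0 is free -> assigned | voices=[80 - -]
Op 8: note_off(80): free voice 0 | voices=[- - -]
Op 9: note_on(69): voice 0 is free -> assigned | voices=[69 - -]

Answer: 0 1 0 0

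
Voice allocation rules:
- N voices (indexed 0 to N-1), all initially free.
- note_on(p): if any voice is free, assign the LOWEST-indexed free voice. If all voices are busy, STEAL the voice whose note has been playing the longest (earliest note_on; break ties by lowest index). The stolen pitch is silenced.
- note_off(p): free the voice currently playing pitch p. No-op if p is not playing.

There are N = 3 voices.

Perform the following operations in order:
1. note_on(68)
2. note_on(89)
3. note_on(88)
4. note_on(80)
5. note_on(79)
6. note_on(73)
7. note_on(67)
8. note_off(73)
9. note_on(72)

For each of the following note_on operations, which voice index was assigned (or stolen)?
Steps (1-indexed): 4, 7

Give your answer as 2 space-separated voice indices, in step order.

Answer: 0 0

Derivation:
Op 1: note_on(68): voice 0 is free -> assigned | voices=[68 - -]
Op 2: note_on(89): voice 1 is free -> assigned | voices=[68 89 -]
Op 3: note_on(88): voice 2 is free -> assigned | voices=[68 89 88]
Op 4: note_on(80): all voices busy, STEAL voice 0 (pitch 68, oldest) -> assign | voices=[80 89 88]
Op 5: note_on(79): all voices busy, STEAL voice 1 (pitch 89, oldest) -> assign | voices=[80 79 88]
Op 6: note_on(73): all voices busy, STEAL voice 2 (pitch 88, oldest) -> assign | voices=[80 79 73]
Op 7: note_on(67): all voices busy, STEAL voice 0 (pitch 80, oldest) -> assign | voices=[67 79 73]
Op 8: note_off(73): free voice 2 | voices=[67 79 -]
Op 9: note_on(72): voice 2 is free -> assigned | voices=[67 79 72]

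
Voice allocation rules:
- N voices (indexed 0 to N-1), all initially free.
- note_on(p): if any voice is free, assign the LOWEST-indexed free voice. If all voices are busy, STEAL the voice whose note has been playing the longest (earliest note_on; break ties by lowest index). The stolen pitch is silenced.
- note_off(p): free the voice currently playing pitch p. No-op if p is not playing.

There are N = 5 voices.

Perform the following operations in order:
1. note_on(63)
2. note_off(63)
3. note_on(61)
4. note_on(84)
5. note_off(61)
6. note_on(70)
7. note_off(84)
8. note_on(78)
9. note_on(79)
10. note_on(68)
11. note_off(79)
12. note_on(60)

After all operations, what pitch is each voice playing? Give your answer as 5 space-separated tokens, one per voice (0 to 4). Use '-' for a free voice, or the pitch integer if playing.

Op 1: note_on(63): voice 0 is free -> assigned | voices=[63 - - - -]
Op 2: note_off(63): free voice 0 | voices=[- - - - -]
Op 3: note_on(61): voice 0 is free -> assigned | voices=[61 - - - -]
Op 4: note_on(84): voice 1 is free -> assigned | voices=[61 84 - - -]
Op 5: note_off(61): free voice 0 | voices=[- 84 - - -]
Op 6: note_on(70): voice 0 is free -> assigned | voices=[70 84 - - -]
Op 7: note_off(84): free voice 1 | voices=[70 - - - -]
Op 8: note_on(78): voice 1 is free -> assigned | voices=[70 78 - - -]
Op 9: note_on(79): voice 2 is free -> assigned | voices=[70 78 79 - -]
Op 10: note_on(68): voice 3 is free -> assigned | voices=[70 78 79 68 -]
Op 11: note_off(79): free voice 2 | voices=[70 78 - 68 -]
Op 12: note_on(60): voice 2 is free -> assigned | voices=[70 78 60 68 -]

Answer: 70 78 60 68 -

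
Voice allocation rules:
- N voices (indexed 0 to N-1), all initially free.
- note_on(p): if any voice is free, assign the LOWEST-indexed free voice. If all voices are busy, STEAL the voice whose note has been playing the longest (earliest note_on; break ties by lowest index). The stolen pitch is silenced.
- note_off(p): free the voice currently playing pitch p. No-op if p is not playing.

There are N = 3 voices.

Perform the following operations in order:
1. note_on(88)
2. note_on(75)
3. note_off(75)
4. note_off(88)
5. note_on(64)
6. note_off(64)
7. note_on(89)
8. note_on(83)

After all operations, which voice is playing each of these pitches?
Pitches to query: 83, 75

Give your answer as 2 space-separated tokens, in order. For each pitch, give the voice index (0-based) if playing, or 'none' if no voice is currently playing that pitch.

Answer: 1 none

Derivation:
Op 1: note_on(88): voice 0 is free -> assigned | voices=[88 - -]
Op 2: note_on(75): voice 1 is free -> assigned | voices=[88 75 -]
Op 3: note_off(75): free voice 1 | voices=[88 - -]
Op 4: note_off(88): free voice 0 | voices=[- - -]
Op 5: note_on(64): voice 0 is free -> assigned | voices=[64 - -]
Op 6: note_off(64): free voice 0 | voices=[- - -]
Op 7: note_on(89): voice 0 is free -> assigned | voices=[89 - -]
Op 8: note_on(83): voice 1 is free -> assigned | voices=[89 83 -]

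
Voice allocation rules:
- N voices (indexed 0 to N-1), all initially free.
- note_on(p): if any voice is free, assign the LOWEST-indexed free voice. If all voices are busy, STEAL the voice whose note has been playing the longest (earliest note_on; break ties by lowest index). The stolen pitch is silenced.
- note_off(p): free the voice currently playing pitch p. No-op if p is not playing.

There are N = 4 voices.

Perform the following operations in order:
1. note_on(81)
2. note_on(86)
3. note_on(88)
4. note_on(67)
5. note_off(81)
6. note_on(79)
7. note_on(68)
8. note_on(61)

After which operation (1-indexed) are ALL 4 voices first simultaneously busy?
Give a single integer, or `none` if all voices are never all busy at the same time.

Answer: 4

Derivation:
Op 1: note_on(81): voice 0 is free -> assigned | voices=[81 - - -]
Op 2: note_on(86): voice 1 is free -> assigned | voices=[81 86 - -]
Op 3: note_on(88): voice 2 is free -> assigned | voices=[81 86 88 -]
Op 4: note_on(67): voice 3 is free -> assigned | voices=[81 86 88 67]
Op 5: note_off(81): free voice 0 | voices=[- 86 88 67]
Op 6: note_on(79): voice 0 is free -> assigned | voices=[79 86 88 67]
Op 7: note_on(68): all voices busy, STEAL voice 1 (pitch 86, oldest) -> assign | voices=[79 68 88 67]
Op 8: note_on(61): all voices busy, STEAL voice 2 (pitch 88, oldest) -> assign | voices=[79 68 61 67]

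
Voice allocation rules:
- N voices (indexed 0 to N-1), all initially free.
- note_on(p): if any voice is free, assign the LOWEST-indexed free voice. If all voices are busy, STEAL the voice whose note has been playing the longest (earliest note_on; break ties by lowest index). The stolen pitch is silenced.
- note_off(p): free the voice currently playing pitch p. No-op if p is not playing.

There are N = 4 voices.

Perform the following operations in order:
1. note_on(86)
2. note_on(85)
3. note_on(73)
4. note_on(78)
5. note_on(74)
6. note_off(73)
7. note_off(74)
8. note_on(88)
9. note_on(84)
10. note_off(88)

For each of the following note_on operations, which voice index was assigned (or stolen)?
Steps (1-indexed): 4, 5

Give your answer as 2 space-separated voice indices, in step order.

Answer: 3 0

Derivation:
Op 1: note_on(86): voice 0 is free -> assigned | voices=[86 - - -]
Op 2: note_on(85): voice 1 is free -> assigned | voices=[86 85 - -]
Op 3: note_on(73): voice 2 is free -> assigned | voices=[86 85 73 -]
Op 4: note_on(78): voice 3 is free -> assigned | voices=[86 85 73 78]
Op 5: note_on(74): all voices busy, STEAL voice 0 (pitch 86, oldest) -> assign | voices=[74 85 73 78]
Op 6: note_off(73): free voice 2 | voices=[74 85 - 78]
Op 7: note_off(74): free voice 0 | voices=[- 85 - 78]
Op 8: note_on(88): voice 0 is free -> assigned | voices=[88 85 - 78]
Op 9: note_on(84): voice 2 is free -> assigned | voices=[88 85 84 78]
Op 10: note_off(88): free voice 0 | voices=[- 85 84 78]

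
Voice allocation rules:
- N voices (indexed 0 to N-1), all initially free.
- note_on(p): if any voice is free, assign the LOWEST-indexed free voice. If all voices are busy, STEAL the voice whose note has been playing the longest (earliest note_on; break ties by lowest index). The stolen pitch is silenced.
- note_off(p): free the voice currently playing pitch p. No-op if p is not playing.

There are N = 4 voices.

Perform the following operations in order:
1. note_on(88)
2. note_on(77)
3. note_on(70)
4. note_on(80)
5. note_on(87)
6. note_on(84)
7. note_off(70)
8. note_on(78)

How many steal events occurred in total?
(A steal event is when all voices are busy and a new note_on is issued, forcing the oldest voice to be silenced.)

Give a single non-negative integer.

Op 1: note_on(88): voice 0 is free -> assigned | voices=[88 - - -]
Op 2: note_on(77): voice 1 is free -> assigned | voices=[88 77 - -]
Op 3: note_on(70): voice 2 is free -> assigned | voices=[88 77 70 -]
Op 4: note_on(80): voice 3 is free -> assigned | voices=[88 77 70 80]
Op 5: note_on(87): all voices busy, STEAL voice 0 (pitch 88, oldest) -> assign | voices=[87 77 70 80]
Op 6: note_on(84): all voices busy, STEAL voice 1 (pitch 77, oldest) -> assign | voices=[87 84 70 80]
Op 7: note_off(70): free voice 2 | voices=[87 84 - 80]
Op 8: note_on(78): voice 2 is free -> assigned | voices=[87 84 78 80]

Answer: 2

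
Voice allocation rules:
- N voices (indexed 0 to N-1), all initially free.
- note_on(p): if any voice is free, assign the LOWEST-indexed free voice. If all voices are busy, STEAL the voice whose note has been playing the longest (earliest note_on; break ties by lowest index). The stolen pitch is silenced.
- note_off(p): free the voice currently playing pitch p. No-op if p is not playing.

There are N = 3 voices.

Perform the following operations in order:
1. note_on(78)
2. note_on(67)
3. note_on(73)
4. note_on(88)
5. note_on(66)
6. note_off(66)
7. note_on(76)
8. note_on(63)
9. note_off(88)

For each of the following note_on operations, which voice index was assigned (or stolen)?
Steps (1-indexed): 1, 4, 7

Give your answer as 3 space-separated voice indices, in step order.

Answer: 0 0 1

Derivation:
Op 1: note_on(78): voice 0 is free -> assigned | voices=[78 - -]
Op 2: note_on(67): voice 1 is free -> assigned | voices=[78 67 -]
Op 3: note_on(73): voice 2 is free -> assigned | voices=[78 67 73]
Op 4: note_on(88): all voices busy, STEAL voice 0 (pitch 78, oldest) -> assign | voices=[88 67 73]
Op 5: note_on(66): all voices busy, STEAL voice 1 (pitch 67, oldest) -> assign | voices=[88 66 73]
Op 6: note_off(66): free voice 1 | voices=[88 - 73]
Op 7: note_on(76): voice 1 is free -> assigned | voices=[88 76 73]
Op 8: note_on(63): all voices busy, STEAL voice 2 (pitch 73, oldest) -> assign | voices=[88 76 63]
Op 9: note_off(88): free voice 0 | voices=[- 76 63]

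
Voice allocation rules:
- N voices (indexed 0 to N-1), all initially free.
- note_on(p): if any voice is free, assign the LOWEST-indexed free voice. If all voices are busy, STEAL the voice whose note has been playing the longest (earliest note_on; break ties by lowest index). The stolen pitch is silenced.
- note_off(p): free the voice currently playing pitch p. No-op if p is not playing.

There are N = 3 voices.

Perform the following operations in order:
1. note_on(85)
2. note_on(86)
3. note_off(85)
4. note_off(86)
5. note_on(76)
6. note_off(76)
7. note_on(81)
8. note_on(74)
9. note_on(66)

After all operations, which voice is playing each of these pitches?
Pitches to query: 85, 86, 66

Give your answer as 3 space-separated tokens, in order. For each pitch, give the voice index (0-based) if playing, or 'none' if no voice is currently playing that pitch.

Op 1: note_on(85): voice 0 is free -> assigned | voices=[85 - -]
Op 2: note_on(86): voice 1 is free -> assigned | voices=[85 86 -]
Op 3: note_off(85): free voice 0 | voices=[- 86 -]
Op 4: note_off(86): free voice 1 | voices=[- - -]
Op 5: note_on(76): voice 0 is free -> assigned | voices=[76 - -]
Op 6: note_off(76): free voice 0 | voices=[- - -]
Op 7: note_on(81): voice 0 is free -> assigned | voices=[81 - -]
Op 8: note_on(74): voice 1 is free -> assigned | voices=[81 74 -]
Op 9: note_on(66): voice 2 is free -> assigned | voices=[81 74 66]

Answer: none none 2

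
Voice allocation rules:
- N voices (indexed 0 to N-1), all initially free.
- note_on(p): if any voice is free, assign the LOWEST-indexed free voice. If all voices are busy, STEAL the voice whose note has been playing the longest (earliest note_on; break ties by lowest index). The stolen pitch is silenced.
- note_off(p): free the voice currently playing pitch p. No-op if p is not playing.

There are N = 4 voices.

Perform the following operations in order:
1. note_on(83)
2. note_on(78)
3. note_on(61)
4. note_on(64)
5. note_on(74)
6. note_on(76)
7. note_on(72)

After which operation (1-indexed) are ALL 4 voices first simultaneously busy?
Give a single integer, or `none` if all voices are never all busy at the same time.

Answer: 4

Derivation:
Op 1: note_on(83): voice 0 is free -> assigned | voices=[83 - - -]
Op 2: note_on(78): voice 1 is free -> assigned | voices=[83 78 - -]
Op 3: note_on(61): voice 2 is free -> assigned | voices=[83 78 61 -]
Op 4: note_on(64): voice 3 is free -> assigned | voices=[83 78 61 64]
Op 5: note_on(74): all voices busy, STEAL voice 0 (pitch 83, oldest) -> assign | voices=[74 78 61 64]
Op 6: note_on(76): all voices busy, STEAL voice 1 (pitch 78, oldest) -> assign | voices=[74 76 61 64]
Op 7: note_on(72): all voices busy, STEAL voice 2 (pitch 61, oldest) -> assign | voices=[74 76 72 64]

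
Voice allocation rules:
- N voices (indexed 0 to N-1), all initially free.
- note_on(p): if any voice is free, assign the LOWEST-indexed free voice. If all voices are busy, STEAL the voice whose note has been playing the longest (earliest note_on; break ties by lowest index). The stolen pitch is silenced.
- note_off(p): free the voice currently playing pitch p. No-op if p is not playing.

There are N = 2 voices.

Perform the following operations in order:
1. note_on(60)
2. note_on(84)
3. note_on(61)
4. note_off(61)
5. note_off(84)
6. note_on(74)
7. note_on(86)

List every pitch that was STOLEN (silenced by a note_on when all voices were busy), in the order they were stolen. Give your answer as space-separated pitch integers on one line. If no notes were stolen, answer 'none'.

Op 1: note_on(60): voice 0 is free -> assigned | voices=[60 -]
Op 2: note_on(84): voice 1 is free -> assigned | voices=[60 84]
Op 3: note_on(61): all voices busy, STEAL voice 0 (pitch 60, oldest) -> assign | voices=[61 84]
Op 4: note_off(61): free voice 0 | voices=[- 84]
Op 5: note_off(84): free voice 1 | voices=[- -]
Op 6: note_on(74): voice 0 is free -> assigned | voices=[74 -]
Op 7: note_on(86): voice 1 is free -> assigned | voices=[74 86]

Answer: 60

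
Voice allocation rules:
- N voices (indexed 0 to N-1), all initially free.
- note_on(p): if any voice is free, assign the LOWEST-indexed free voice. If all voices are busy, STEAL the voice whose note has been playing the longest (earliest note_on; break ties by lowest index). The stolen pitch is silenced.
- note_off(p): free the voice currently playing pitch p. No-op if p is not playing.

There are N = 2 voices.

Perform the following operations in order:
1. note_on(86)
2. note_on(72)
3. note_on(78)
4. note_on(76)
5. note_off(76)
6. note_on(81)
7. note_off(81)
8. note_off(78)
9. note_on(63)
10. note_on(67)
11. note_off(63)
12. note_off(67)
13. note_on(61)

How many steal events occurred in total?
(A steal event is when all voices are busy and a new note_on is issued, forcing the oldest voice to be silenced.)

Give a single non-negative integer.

Op 1: note_on(86): voice 0 is free -> assigned | voices=[86 -]
Op 2: note_on(72): voice 1 is free -> assigned | voices=[86 72]
Op 3: note_on(78): all voices busy, STEAL voice 0 (pitch 86, oldest) -> assign | voices=[78 72]
Op 4: note_on(76): all voices busy, STEAL voice 1 (pitch 72, oldest) -> assign | voices=[78 76]
Op 5: note_off(76): free voice 1 | voices=[78 -]
Op 6: note_on(81): voice 1 is free -> assigned | voices=[78 81]
Op 7: note_off(81): free voice 1 | voices=[78 -]
Op 8: note_off(78): free voice 0 | voices=[- -]
Op 9: note_on(63): voice 0 is free -> assigned | voices=[63 -]
Op 10: note_on(67): voice 1 is free -> assigned | voices=[63 67]
Op 11: note_off(63): free voice 0 | voices=[- 67]
Op 12: note_off(67): free voice 1 | voices=[- -]
Op 13: note_on(61): voice 0 is free -> assigned | voices=[61 -]

Answer: 2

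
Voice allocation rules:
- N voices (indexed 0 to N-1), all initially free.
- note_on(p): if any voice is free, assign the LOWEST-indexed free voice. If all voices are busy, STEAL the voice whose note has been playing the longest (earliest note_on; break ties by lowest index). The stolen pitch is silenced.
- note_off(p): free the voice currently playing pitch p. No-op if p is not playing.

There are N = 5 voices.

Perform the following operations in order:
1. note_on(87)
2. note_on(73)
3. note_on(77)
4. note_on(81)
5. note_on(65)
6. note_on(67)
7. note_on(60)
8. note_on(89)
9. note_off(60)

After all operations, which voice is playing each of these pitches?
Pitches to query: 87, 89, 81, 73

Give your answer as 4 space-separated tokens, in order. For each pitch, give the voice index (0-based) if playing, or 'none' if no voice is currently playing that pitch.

Op 1: note_on(87): voice 0 is free -> assigned | voices=[87 - - - -]
Op 2: note_on(73): voice 1 is free -> assigned | voices=[87 73 - - -]
Op 3: note_on(77): voice 2 is free -> assigned | voices=[87 73 77 - -]
Op 4: note_on(81): voice 3 is free -> assigned | voices=[87 73 77 81 -]
Op 5: note_on(65): voice 4 is free -> assigned | voices=[87 73 77 81 65]
Op 6: note_on(67): all voices busy, STEAL voice 0 (pitch 87, oldest) -> assign | voices=[67 73 77 81 65]
Op 7: note_on(60): all voices busy, STEAL voice 1 (pitch 73, oldest) -> assign | voices=[67 60 77 81 65]
Op 8: note_on(89): all voices busy, STEAL voice 2 (pitch 77, oldest) -> assign | voices=[67 60 89 81 65]
Op 9: note_off(60): free voice 1 | voices=[67 - 89 81 65]

Answer: none 2 3 none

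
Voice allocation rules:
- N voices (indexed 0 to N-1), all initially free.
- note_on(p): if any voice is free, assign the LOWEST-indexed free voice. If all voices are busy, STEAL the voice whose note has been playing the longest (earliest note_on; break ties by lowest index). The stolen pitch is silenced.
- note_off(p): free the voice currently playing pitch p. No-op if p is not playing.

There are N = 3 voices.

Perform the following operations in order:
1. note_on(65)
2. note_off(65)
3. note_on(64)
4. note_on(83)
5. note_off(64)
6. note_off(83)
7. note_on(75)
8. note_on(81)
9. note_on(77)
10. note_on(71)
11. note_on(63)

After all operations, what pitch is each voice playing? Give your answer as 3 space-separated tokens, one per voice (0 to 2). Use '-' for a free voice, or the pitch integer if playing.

Op 1: note_on(65): voice 0 is free -> assigned | voices=[65 - -]
Op 2: note_off(65): free voice 0 | voices=[- - -]
Op 3: note_on(64): voice 0 is free -> assigned | voices=[64 - -]
Op 4: note_on(83): voice 1 is free -> assigned | voices=[64 83 -]
Op 5: note_off(64): free voice 0 | voices=[- 83 -]
Op 6: note_off(83): free voice 1 | voices=[- - -]
Op 7: note_on(75): voice 0 is free -> assigned | voices=[75 - -]
Op 8: note_on(81): voice 1 is free -> assigned | voices=[75 81 -]
Op 9: note_on(77): voice 2 is free -> assigned | voices=[75 81 77]
Op 10: note_on(71): all voices busy, STEAL voice 0 (pitch 75, oldest) -> assign | voices=[71 81 77]
Op 11: note_on(63): all voices busy, STEAL voice 1 (pitch 81, oldest) -> assign | voices=[71 63 77]

Answer: 71 63 77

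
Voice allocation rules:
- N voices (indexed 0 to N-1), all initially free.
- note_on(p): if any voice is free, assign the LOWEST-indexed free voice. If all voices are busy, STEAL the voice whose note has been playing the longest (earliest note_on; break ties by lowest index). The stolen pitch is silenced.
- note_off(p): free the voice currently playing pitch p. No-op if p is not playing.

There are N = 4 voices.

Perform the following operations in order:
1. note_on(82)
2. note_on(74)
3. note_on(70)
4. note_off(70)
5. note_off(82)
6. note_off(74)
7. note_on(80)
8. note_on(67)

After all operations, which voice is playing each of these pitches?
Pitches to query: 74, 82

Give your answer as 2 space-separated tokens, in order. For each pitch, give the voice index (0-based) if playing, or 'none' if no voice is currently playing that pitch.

Op 1: note_on(82): voice 0 is free -> assigned | voices=[82 - - -]
Op 2: note_on(74): voice 1 is free -> assigned | voices=[82 74 - -]
Op 3: note_on(70): voice 2 is free -> assigned | voices=[82 74 70 -]
Op 4: note_off(70): free voice 2 | voices=[82 74 - -]
Op 5: note_off(82): free voice 0 | voices=[- 74 - -]
Op 6: note_off(74): free voice 1 | voices=[- - - -]
Op 7: note_on(80): voice 0 is free -> assigned | voices=[80 - - -]
Op 8: note_on(67): voice 1 is free -> assigned | voices=[80 67 - -]

Answer: none none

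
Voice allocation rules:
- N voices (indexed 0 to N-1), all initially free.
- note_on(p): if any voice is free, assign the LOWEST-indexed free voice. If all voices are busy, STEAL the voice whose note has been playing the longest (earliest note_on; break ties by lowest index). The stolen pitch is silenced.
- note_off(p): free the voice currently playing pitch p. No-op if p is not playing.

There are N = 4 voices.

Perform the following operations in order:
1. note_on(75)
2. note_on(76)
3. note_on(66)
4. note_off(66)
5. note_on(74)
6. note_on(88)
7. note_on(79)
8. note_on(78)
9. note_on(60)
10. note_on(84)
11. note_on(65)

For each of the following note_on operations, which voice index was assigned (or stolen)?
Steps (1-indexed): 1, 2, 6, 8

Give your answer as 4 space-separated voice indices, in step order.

Answer: 0 1 3 1

Derivation:
Op 1: note_on(75): voice 0 is free -> assigned | voices=[75 - - -]
Op 2: note_on(76): voice 1 is free -> assigned | voices=[75 76 - -]
Op 3: note_on(66): voice 2 is free -> assigned | voices=[75 76 66 -]
Op 4: note_off(66): free voice 2 | voices=[75 76 - -]
Op 5: note_on(74): voice 2 is free -> assigned | voices=[75 76 74 -]
Op 6: note_on(88): voice 3 is free -> assigned | voices=[75 76 74 88]
Op 7: note_on(79): all voices busy, STEAL voice 0 (pitch 75, oldest) -> assign | voices=[79 76 74 88]
Op 8: note_on(78): all voices busy, STEAL voice 1 (pitch 76, oldest) -> assign | voices=[79 78 74 88]
Op 9: note_on(60): all voices busy, STEAL voice 2 (pitch 74, oldest) -> assign | voices=[79 78 60 88]
Op 10: note_on(84): all voices busy, STEAL voice 3 (pitch 88, oldest) -> assign | voices=[79 78 60 84]
Op 11: note_on(65): all voices busy, STEAL voice 0 (pitch 79, oldest) -> assign | voices=[65 78 60 84]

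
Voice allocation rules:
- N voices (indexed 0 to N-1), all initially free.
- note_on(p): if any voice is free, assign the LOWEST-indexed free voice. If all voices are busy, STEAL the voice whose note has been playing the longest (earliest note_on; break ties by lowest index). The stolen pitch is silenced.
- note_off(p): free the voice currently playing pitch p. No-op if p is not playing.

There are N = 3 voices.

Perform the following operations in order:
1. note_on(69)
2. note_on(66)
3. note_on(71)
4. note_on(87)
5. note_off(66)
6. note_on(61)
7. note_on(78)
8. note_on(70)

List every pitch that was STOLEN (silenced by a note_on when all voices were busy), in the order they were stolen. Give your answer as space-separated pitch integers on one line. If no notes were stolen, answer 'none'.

Op 1: note_on(69): voice 0 is free -> assigned | voices=[69 - -]
Op 2: note_on(66): voice 1 is free -> assigned | voices=[69 66 -]
Op 3: note_on(71): voice 2 is free -> assigned | voices=[69 66 71]
Op 4: note_on(87): all voices busy, STEAL voice 0 (pitch 69, oldest) -> assign | voices=[87 66 71]
Op 5: note_off(66): free voice 1 | voices=[87 - 71]
Op 6: note_on(61): voice 1 is free -> assigned | voices=[87 61 71]
Op 7: note_on(78): all voices busy, STEAL voice 2 (pitch 71, oldest) -> assign | voices=[87 61 78]
Op 8: note_on(70): all voices busy, STEAL voice 0 (pitch 87, oldest) -> assign | voices=[70 61 78]

Answer: 69 71 87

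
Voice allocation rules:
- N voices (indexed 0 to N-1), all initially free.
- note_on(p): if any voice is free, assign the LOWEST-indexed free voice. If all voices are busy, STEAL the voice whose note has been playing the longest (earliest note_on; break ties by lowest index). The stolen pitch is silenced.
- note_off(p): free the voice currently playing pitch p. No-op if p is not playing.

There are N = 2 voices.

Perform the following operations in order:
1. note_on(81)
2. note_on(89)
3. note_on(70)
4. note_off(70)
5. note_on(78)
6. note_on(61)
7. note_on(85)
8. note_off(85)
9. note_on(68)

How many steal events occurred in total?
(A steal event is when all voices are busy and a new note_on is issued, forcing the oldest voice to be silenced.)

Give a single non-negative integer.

Op 1: note_on(81): voice 0 is free -> assigned | voices=[81 -]
Op 2: note_on(89): voice 1 is free -> assigned | voices=[81 89]
Op 3: note_on(70): all voices busy, STEAL voice 0 (pitch 81, oldest) -> assign | voices=[70 89]
Op 4: note_off(70): free voice 0 | voices=[- 89]
Op 5: note_on(78): voice 0 is free -> assigned | voices=[78 89]
Op 6: note_on(61): all voices busy, STEAL voice 1 (pitch 89, oldest) -> assign | voices=[78 61]
Op 7: note_on(85): all voices busy, STEAL voice 0 (pitch 78, oldest) -> assign | voices=[85 61]
Op 8: note_off(85): free voice 0 | voices=[- 61]
Op 9: note_on(68): voice 0 is free -> assigned | voices=[68 61]

Answer: 3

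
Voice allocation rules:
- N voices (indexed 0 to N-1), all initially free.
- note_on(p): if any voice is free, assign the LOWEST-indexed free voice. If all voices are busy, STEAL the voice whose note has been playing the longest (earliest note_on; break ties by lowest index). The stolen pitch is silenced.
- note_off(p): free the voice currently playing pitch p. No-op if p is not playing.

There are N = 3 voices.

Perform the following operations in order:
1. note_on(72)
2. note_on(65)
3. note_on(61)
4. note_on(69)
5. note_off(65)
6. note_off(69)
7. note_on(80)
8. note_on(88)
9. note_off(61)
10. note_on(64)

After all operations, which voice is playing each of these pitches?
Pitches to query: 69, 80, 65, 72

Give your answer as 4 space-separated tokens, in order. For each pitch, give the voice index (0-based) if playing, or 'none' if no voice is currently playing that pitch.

Op 1: note_on(72): voice 0 is free -> assigned | voices=[72 - -]
Op 2: note_on(65): voice 1 is free -> assigned | voices=[72 65 -]
Op 3: note_on(61): voice 2 is free -> assigned | voices=[72 65 61]
Op 4: note_on(69): all voices busy, STEAL voice 0 (pitch 72, oldest) -> assign | voices=[69 65 61]
Op 5: note_off(65): free voice 1 | voices=[69 - 61]
Op 6: note_off(69): free voice 0 | voices=[- - 61]
Op 7: note_on(80): voice 0 is free -> assigned | voices=[80 - 61]
Op 8: note_on(88): voice 1 is free -> assigned | voices=[80 88 61]
Op 9: note_off(61): free voice 2 | voices=[80 88 -]
Op 10: note_on(64): voice 2 is free -> assigned | voices=[80 88 64]

Answer: none 0 none none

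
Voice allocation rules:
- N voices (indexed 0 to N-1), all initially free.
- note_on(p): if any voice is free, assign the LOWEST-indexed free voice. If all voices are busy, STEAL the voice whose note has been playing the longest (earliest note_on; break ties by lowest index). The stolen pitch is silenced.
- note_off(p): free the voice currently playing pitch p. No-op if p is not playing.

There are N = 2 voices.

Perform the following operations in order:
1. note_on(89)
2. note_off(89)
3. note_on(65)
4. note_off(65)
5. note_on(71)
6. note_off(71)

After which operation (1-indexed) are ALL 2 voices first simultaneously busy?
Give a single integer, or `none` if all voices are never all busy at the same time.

Answer: none

Derivation:
Op 1: note_on(89): voice 0 is free -> assigned | voices=[89 -]
Op 2: note_off(89): free voice 0 | voices=[- -]
Op 3: note_on(65): voice 0 is free -> assigned | voices=[65 -]
Op 4: note_off(65): free voice 0 | voices=[- -]
Op 5: note_on(71): voice 0 is free -> assigned | voices=[71 -]
Op 6: note_off(71): free voice 0 | voices=[- -]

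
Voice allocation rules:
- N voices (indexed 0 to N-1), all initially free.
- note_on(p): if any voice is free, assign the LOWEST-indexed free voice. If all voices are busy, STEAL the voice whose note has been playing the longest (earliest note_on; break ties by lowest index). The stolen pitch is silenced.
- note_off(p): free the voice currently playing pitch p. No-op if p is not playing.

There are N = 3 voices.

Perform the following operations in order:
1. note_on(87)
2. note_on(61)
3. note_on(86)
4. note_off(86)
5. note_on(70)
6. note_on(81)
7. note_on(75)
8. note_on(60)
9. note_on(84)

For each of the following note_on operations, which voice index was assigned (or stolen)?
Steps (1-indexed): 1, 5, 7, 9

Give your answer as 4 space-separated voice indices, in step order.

Answer: 0 2 1 0

Derivation:
Op 1: note_on(87): voice 0 is free -> assigned | voices=[87 - -]
Op 2: note_on(61): voice 1 is free -> assigned | voices=[87 61 -]
Op 3: note_on(86): voice 2 is free -> assigned | voices=[87 61 86]
Op 4: note_off(86): free voice 2 | voices=[87 61 -]
Op 5: note_on(70): voice 2 is free -> assigned | voices=[87 61 70]
Op 6: note_on(81): all voices busy, STEAL voice 0 (pitch 87, oldest) -> assign | voices=[81 61 70]
Op 7: note_on(75): all voices busy, STEAL voice 1 (pitch 61, oldest) -> assign | voices=[81 75 70]
Op 8: note_on(60): all voices busy, STEAL voice 2 (pitch 70, oldest) -> assign | voices=[81 75 60]
Op 9: note_on(84): all voices busy, STEAL voice 0 (pitch 81, oldest) -> assign | voices=[84 75 60]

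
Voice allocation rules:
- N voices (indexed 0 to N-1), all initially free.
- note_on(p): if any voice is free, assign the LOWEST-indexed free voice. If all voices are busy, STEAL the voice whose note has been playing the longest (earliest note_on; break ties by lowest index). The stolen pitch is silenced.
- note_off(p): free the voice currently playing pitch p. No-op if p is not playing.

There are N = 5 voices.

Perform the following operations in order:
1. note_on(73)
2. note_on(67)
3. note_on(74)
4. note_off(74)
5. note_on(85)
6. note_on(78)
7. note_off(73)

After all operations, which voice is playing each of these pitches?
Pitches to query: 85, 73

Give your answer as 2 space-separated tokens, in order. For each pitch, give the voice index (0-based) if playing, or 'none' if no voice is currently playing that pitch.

Answer: 2 none

Derivation:
Op 1: note_on(73): voice 0 is free -> assigned | voices=[73 - - - -]
Op 2: note_on(67): voice 1 is free -> assigned | voices=[73 67 - - -]
Op 3: note_on(74): voice 2 is free -> assigned | voices=[73 67 74 - -]
Op 4: note_off(74): free voice 2 | voices=[73 67 - - -]
Op 5: note_on(85): voice 2 is free -> assigned | voices=[73 67 85 - -]
Op 6: note_on(78): voice 3 is free -> assigned | voices=[73 67 85 78 -]
Op 7: note_off(73): free voice 0 | voices=[- 67 85 78 -]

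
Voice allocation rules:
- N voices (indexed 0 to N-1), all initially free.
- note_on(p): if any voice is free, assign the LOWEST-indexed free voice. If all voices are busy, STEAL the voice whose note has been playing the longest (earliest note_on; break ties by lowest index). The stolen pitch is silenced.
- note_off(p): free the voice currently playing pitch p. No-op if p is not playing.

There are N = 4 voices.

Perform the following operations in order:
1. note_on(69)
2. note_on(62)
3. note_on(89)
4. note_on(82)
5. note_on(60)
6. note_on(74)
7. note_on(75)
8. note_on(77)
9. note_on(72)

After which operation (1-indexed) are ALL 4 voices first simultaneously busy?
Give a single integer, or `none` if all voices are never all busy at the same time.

Op 1: note_on(69): voice 0 is free -> assigned | voices=[69 - - -]
Op 2: note_on(62): voice 1 is free -> assigned | voices=[69 62 - -]
Op 3: note_on(89): voice 2 is free -> assigned | voices=[69 62 89 -]
Op 4: note_on(82): voice 3 is free -> assigned | voices=[69 62 89 82]
Op 5: note_on(60): all voices busy, STEAL voice 0 (pitch 69, oldest) -> assign | voices=[60 62 89 82]
Op 6: note_on(74): all voices busy, STEAL voice 1 (pitch 62, oldest) -> assign | voices=[60 74 89 82]
Op 7: note_on(75): all voices busy, STEAL voice 2 (pitch 89, oldest) -> assign | voices=[60 74 75 82]
Op 8: note_on(77): all voices busy, STEAL voice 3 (pitch 82, oldest) -> assign | voices=[60 74 75 77]
Op 9: note_on(72): all voices busy, STEAL voice 0 (pitch 60, oldest) -> assign | voices=[72 74 75 77]

Answer: 4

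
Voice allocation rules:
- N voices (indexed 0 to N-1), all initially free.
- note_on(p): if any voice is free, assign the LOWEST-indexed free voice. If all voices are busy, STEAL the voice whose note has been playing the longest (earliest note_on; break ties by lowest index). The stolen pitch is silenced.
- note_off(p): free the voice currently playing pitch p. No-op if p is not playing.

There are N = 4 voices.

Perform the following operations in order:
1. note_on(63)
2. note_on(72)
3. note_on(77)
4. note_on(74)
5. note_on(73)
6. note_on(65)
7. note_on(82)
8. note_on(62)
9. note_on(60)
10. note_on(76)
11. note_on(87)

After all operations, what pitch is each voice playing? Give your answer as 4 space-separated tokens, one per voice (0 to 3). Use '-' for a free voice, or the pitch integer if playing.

Answer: 60 76 87 62

Derivation:
Op 1: note_on(63): voice 0 is free -> assigned | voices=[63 - - -]
Op 2: note_on(72): voice 1 is free -> assigned | voices=[63 72 - -]
Op 3: note_on(77): voice 2 is free -> assigned | voices=[63 72 77 -]
Op 4: note_on(74): voice 3 is free -> assigned | voices=[63 72 77 74]
Op 5: note_on(73): all voices busy, STEAL voice 0 (pitch 63, oldest) -> assign | voices=[73 72 77 74]
Op 6: note_on(65): all voices busy, STEAL voice 1 (pitch 72, oldest) -> assign | voices=[73 65 77 74]
Op 7: note_on(82): all voices busy, STEAL voice 2 (pitch 77, oldest) -> assign | voices=[73 65 82 74]
Op 8: note_on(62): all voices busy, STEAL voice 3 (pitch 74, oldest) -> assign | voices=[73 65 82 62]
Op 9: note_on(60): all voices busy, STEAL voice 0 (pitch 73, oldest) -> assign | voices=[60 65 82 62]
Op 10: note_on(76): all voices busy, STEAL voice 1 (pitch 65, oldest) -> assign | voices=[60 76 82 62]
Op 11: note_on(87): all voices busy, STEAL voice 2 (pitch 82, oldest) -> assign | voices=[60 76 87 62]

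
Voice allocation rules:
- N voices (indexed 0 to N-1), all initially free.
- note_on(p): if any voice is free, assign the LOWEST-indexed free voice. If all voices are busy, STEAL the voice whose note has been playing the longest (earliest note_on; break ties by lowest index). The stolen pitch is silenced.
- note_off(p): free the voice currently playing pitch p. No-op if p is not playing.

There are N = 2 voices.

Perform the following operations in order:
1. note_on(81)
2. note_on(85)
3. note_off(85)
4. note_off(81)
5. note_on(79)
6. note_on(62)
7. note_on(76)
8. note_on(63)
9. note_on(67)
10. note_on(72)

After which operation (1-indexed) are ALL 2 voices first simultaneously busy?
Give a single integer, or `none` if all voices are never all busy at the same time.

Answer: 2

Derivation:
Op 1: note_on(81): voice 0 is free -> assigned | voices=[81 -]
Op 2: note_on(85): voice 1 is free -> assigned | voices=[81 85]
Op 3: note_off(85): free voice 1 | voices=[81 -]
Op 4: note_off(81): free voice 0 | voices=[- -]
Op 5: note_on(79): voice 0 is free -> assigned | voices=[79 -]
Op 6: note_on(62): voice 1 is free -> assigned | voices=[79 62]
Op 7: note_on(76): all voices busy, STEAL voice 0 (pitch 79, oldest) -> assign | voices=[76 62]
Op 8: note_on(63): all voices busy, STEAL voice 1 (pitch 62, oldest) -> assign | voices=[76 63]
Op 9: note_on(67): all voices busy, STEAL voice 0 (pitch 76, oldest) -> assign | voices=[67 63]
Op 10: note_on(72): all voices busy, STEAL voice 1 (pitch 63, oldest) -> assign | voices=[67 72]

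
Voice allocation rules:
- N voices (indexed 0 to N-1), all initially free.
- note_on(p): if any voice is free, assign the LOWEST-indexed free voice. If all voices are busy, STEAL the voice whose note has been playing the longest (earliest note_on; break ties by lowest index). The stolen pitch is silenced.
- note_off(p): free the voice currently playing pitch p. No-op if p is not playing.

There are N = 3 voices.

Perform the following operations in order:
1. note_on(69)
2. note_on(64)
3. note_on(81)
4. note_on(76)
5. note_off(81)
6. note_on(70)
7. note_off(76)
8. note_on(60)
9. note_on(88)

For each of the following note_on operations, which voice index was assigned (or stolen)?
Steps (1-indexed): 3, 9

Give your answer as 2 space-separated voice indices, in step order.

Answer: 2 1

Derivation:
Op 1: note_on(69): voice 0 is free -> assigned | voices=[69 - -]
Op 2: note_on(64): voice 1 is free -> assigned | voices=[69 64 -]
Op 3: note_on(81): voice 2 is free -> assigned | voices=[69 64 81]
Op 4: note_on(76): all voices busy, STEAL voice 0 (pitch 69, oldest) -> assign | voices=[76 64 81]
Op 5: note_off(81): free voice 2 | voices=[76 64 -]
Op 6: note_on(70): voice 2 is free -> assigned | voices=[76 64 70]
Op 7: note_off(76): free voice 0 | voices=[- 64 70]
Op 8: note_on(60): voice 0 is free -> assigned | voices=[60 64 70]
Op 9: note_on(88): all voices busy, STEAL voice 1 (pitch 64, oldest) -> assign | voices=[60 88 70]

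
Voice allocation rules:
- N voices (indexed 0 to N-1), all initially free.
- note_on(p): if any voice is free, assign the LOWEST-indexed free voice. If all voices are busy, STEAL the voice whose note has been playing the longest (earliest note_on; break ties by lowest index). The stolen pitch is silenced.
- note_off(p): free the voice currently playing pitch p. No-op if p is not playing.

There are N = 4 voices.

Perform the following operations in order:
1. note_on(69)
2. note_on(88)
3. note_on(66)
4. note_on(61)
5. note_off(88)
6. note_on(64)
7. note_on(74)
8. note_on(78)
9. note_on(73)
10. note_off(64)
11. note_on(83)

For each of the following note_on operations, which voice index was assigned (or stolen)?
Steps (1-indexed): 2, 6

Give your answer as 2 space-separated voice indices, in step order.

Op 1: note_on(69): voice 0 is free -> assigned | voices=[69 - - -]
Op 2: note_on(88): voice 1 is free -> assigned | voices=[69 88 - -]
Op 3: note_on(66): voice 2 is free -> assigned | voices=[69 88 66 -]
Op 4: note_on(61): voice 3 is free -> assigned | voices=[69 88 66 61]
Op 5: note_off(88): free voice 1 | voices=[69 - 66 61]
Op 6: note_on(64): voice 1 is free -> assigned | voices=[69 64 66 61]
Op 7: note_on(74): all voices busy, STEAL voice 0 (pitch 69, oldest) -> assign | voices=[74 64 66 61]
Op 8: note_on(78): all voices busy, STEAL voice 2 (pitch 66, oldest) -> assign | voices=[74 64 78 61]
Op 9: note_on(73): all voices busy, STEAL voice 3 (pitch 61, oldest) -> assign | voices=[74 64 78 73]
Op 10: note_off(64): free voice 1 | voices=[74 - 78 73]
Op 11: note_on(83): voice 1 is free -> assigned | voices=[74 83 78 73]

Answer: 1 1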